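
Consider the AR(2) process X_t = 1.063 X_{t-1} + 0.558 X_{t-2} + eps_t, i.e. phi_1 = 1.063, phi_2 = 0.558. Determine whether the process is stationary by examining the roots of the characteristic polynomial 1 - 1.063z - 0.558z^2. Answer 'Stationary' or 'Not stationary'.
\text{Not stationary}

The AR(p) characteristic polynomial is P(z) = 1 - 1.063z - 0.558z^2.
Stationarity requires all roots to lie outside the unit circle, i.e. |z| > 1 for every root.
Set 1 + (-1.063) z + (-0.558) z^2 = 0, i.e. a z^2 + b z + c = 0 with a = -0.558, b = -1.063, c = 1.
Discriminant D = b^2 - 4ac = (-1.063)^2 - 4*(-0.558)*1 = 1.129969 - (-2.232) = 3.361969.
D >= 0, so the roots are real: z = (-b +/- sqrt(D)) / (2a) = (1.063 +/- 1.833567) / (-1.116).
  z_1 = (1.063 + 1.833567) / (-1.116) = -2.5955,   |z_1| = 2.5955.
  z_2 = (1.063 - 1.833567) / (-1.116) = 0.6905,   |z_2| = 0.6905.
Moduli of all roots: 2.5955, 0.6905.
All moduli strictly greater than 1? No.
Verdict: Not stationary.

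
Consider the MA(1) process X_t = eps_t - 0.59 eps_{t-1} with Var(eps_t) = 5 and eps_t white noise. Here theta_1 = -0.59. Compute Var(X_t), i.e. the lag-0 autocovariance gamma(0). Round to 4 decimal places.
\gamma(0) = 6.7405

For an MA(q) process X_t = eps_t + sum_i theta_i eps_{t-i} with
Var(eps_t) = sigma^2, the variance is
  gamma(0) = sigma^2 * (1 + sum_i theta_i^2).
  sum_i theta_i^2 = (-0.59)^2 = 0.3481.
  gamma(0) = 5 * (1 + 0.3481) = 5 * 1.3481 = 6.7405.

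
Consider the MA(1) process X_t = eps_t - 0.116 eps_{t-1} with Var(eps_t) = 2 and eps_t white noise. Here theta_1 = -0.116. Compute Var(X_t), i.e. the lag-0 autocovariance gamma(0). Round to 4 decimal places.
\gamma(0) = 2.0269

For an MA(q) process X_t = eps_t + sum_i theta_i eps_{t-i} with
Var(eps_t) = sigma^2, the variance is
  gamma(0) = sigma^2 * (1 + sum_i theta_i^2).
  sum_i theta_i^2 = (-0.116)^2 = 0.013456.
  gamma(0) = 2 * (1 + 0.013456) = 2 * 1.013456 = 2.026912, which rounds to 2.0269.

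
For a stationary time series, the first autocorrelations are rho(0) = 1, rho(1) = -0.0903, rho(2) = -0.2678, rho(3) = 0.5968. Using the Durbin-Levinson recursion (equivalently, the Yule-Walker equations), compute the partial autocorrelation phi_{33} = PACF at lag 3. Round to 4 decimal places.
\phi_{33} = 0.5910

The PACF at lag k is phi_{kk}, the last component of the solution
to the Yule-Walker system G_k phi = r_k where
  (G_k)_{ij} = rho(|i - j|), (r_k)_i = rho(i), i,j = 1..k.
Equivalently, Durbin-Levinson gives phi_{kk} iteratively:
  phi_{11} = rho(1)
  phi_{kk} = [rho(k) - sum_{j=1..k-1} phi_{k-1,j} rho(k-j)]
            / [1 - sum_{j=1..k-1} phi_{k-1,j} rho(j)],
  phi_{k,j} = phi_{k-1,j} - phi_{kk} phi_{k-1,k-j},  j = 1..k-1.
Step k = 1:
  phi_11 = rho(1) = -0.0903.
Step k = 2:
  phi_22 = [rho(2) - phi_11 rho(1)] / [1 - phi_11 rho(1)] = [-0.2678 - (-0.0903)(-0.0903)] / [1 - (-0.0903)(-0.0903)]
         = -0.27595409 / 0.99184591 = -0.278223.
  Update: phi_21 = phi_11 - phi_22 phi_11 = -0.0903 - (-0.278223)(-0.0903) = -0.115424.
Step k = 3:
  phi_33 = [rho(3) - phi_21 rho(2) - phi_22 rho(1)] / [1 - phi_21 rho(1) - phi_22 rho(2)]
    numerator   = 0.5968 - (-0.115424)(-0.2678) - (-0.278223)(-0.0903) = 0.54076607
    denominator = 1 - (-0.115424)(-0.0903) - (-0.278223)(-0.2678) = 0.91506921
  phi_33 = 0.54076607 / 0.91506921 = 0.591.
Therefore phi_{33} = 0.5910.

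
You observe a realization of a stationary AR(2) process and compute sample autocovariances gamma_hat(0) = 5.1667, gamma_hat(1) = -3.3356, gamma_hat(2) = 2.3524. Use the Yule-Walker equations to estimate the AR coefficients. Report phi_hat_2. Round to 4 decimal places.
\hat\phi_{2} = 0.0660

The Yule-Walker equations for an AR(p) process read, in matrix form,
  Gamma_p phi = r_p,   with   (Gamma_p)_{ij} = gamma(|i - j|),
                       (r_p)_i = gamma(i),   i,j = 1..p.
Substitute the sample gammas (Toeplitz matrix and right-hand side of size 2):
  Gamma_p = [[5.1667, -3.3356], [-3.3356, 5.1667]]
  r_p     = [-3.3356, 2.3524]
Written out:
  5.1667 phi_1 - 3.3356 phi_2 = -3.3356
  -3.3356 phi_1 + 5.1667 phi_2 = 2.3524
Solve by Cramer's rule:
  det = gamma(0)^2 - gamma(1)^2 = (5.1667)^2 - (-3.3356)^2 = 26.69478889 - 11.12622736 = 15.56856153
  phi_hat_1 = [gamma(1) gamma(0) - gamma(1) gamma(2)] / det = [(-3.3356)(5.1667) - (-3.3356)(2.3524)] / 15.56856153 = -9.38737908 / 15.56856153 = -0.603
  phi_hat_2 = [gamma(0) gamma(2) - gamma(1)^2] / det = [(5.1667)(2.3524) - (-3.3356)^2] / 15.56856153 = 1.02791772 / 15.56856153 = 0.066
So phi_hat = [-0.6030, 0.0660].
Therefore phi_hat_2 = 0.0660.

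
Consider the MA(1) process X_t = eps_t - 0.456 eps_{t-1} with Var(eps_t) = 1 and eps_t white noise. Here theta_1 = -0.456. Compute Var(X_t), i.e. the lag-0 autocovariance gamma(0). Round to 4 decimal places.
\gamma(0) = 1.2079

For an MA(q) process X_t = eps_t + sum_i theta_i eps_{t-i} with
Var(eps_t) = sigma^2, the variance is
  gamma(0) = sigma^2 * (1 + sum_i theta_i^2).
  sum_i theta_i^2 = (-0.456)^2 = 0.207936.
  gamma(0) = 1 * (1 + 0.207936) = 1 * 1.207936 = 1.207936, which rounds to 1.2079.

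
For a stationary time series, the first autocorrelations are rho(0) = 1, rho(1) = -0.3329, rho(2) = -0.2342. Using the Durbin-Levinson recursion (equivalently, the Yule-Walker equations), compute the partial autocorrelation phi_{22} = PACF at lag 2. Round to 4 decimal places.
\phi_{22} = -0.3880

The PACF at lag k is phi_{kk}, the last component of the solution
to the Yule-Walker system G_k phi = r_k where
  (G_k)_{ij} = rho(|i - j|), (r_k)_i = rho(i), i,j = 1..k.
Equivalently, Durbin-Levinson gives phi_{kk} iteratively:
  phi_{11} = rho(1)
  phi_{kk} = [rho(k) - sum_{j=1..k-1} phi_{k-1,j} rho(k-j)]
            / [1 - sum_{j=1..k-1} phi_{k-1,j} rho(j)],
  phi_{k,j} = phi_{k-1,j} - phi_{kk} phi_{k-1,k-j},  j = 1..k-1.
Step k = 1:
  phi_11 = rho(1) = -0.3329.
Step k = 2:
  phi_22 = [rho(2) - phi_11 rho(1)] / [1 - phi_11 rho(1)] = [-0.2342 - (-0.3329)(-0.3329)] / [1 - (-0.3329)(-0.3329)]
         = -0.34502241 / 0.88917759 = -0.388.
Therefore phi_{22} = -0.3880.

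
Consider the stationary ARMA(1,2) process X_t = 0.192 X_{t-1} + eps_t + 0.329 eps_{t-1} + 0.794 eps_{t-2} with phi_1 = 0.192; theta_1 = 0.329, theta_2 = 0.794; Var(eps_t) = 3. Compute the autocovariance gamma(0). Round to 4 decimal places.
\gamma(0) = 6.3040

Multiply the model equation by X_{t-k} and take expectations. With theta_0 = psi_0 = 1 and psi_j the MA(infinity) weights, this gives
  gamma(k) - sum_i phi_i gamma(k-i) = c_k,
  c_k = sigma^2 * sum_{j=k..q} theta_j psi_{j-k}   (c_k = 0 for k > q),
using gamma(-m) = gamma(m).
psi-weights needed (psi_j = theta_j + sum_i phi_i psi_{j-i}):
  psi_1 = theta_1 + phi_1 = 0.329 + (0.192) = 0.521
  psi_2 = theta_2 + phi_1 psi_1 = 0.794 + (0.192)(0.521) = 0.894032
Right-hand sides:
  c_0 = sigma^2 (1 + theta_1 psi_1 + theta_2 psi_2) = 3 * (1 + (0.329)(0.521) + (0.794)(0.894032)) = 3 * 1.88127 = 5.643811
  c_1 = sigma^2 (theta_1 + theta_2 psi_1) = 3 * (0.329 + (0.794)(0.521)) = 2.228022
  c_2 = sigma^2 theta_2 = 3 * (0.794) = 2.382
Equations for k = 0 and k = 1 (AR order 1):
  gamma(0) = phi_1 gamma(1) + c_0
  gamma(1) = phi_1 gamma(0) + c_1
Substituting the second into the first: gamma(0) (1 - phi_1^2) = c_0 + phi_1 c_1, so
  gamma(0) = (c_0 + phi_1 c_1) / (1 - phi_1^2) = (5.643811 + (0.192)(2.228022)) / (1 - (0.192)^2) = 6.071591 / 0.963136 = 6.303981.
Therefore gamma(0) = 6.3040 (to 4 decimal places).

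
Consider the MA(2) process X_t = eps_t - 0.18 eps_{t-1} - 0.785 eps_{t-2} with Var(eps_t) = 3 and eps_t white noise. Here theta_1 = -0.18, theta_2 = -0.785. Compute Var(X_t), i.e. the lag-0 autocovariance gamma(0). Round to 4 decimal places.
\gamma(0) = 4.9459

For an MA(q) process X_t = eps_t + sum_i theta_i eps_{t-i} with
Var(eps_t) = sigma^2, the variance is
  gamma(0) = sigma^2 * (1 + sum_i theta_i^2).
  sum_i theta_i^2 = (-0.18)^2 + (-0.785)^2 = 0.0324 + 0.616225 = 0.648625.
  gamma(0) = 3 * (1 + 0.648625) = 3 * 1.648625 = 4.945875, which rounds to 4.9459.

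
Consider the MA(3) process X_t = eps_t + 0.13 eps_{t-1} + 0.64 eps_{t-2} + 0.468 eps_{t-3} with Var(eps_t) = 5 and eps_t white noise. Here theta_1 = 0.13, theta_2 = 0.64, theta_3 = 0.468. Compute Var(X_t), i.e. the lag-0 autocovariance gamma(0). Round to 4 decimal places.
\gamma(0) = 8.2276

For an MA(q) process X_t = eps_t + sum_i theta_i eps_{t-i} with
Var(eps_t) = sigma^2, the variance is
  gamma(0) = sigma^2 * (1 + sum_i theta_i^2).
  sum_i theta_i^2 = (0.13)^2 + (0.64)^2 + (0.468)^2 = 0.0169 + 0.4096 + 0.219024 = 0.645524.
  gamma(0) = 5 * (1 + 0.645524) = 5 * 1.645524 = 8.22762, which rounds to 8.2276.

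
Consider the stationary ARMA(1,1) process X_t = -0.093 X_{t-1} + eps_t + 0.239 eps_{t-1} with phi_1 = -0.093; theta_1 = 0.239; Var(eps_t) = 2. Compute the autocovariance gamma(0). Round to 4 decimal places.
\gamma(0) = 2.0430

Multiply the model equation by X_{t-k} and take expectations. With theta_0 = psi_0 = 1 and psi_j the MA(infinity) weights, this gives
  gamma(k) - sum_i phi_i gamma(k-i) = c_k,
  c_k = sigma^2 * sum_{j=k..q} theta_j psi_{j-k}   (c_k = 0 for k > q),
using gamma(-m) = gamma(m).
psi-weights needed (psi_j = theta_j + sum_i phi_i psi_{j-i}):
  psi_1 = theta_1 + phi_1 = 0.239 + (-0.093) = 0.146
Right-hand sides:
  c_0 = sigma^2 (1 + theta_1 psi_1) = 2 * (1 + (0.239)(0.146)) = 2 * 1.034894 = 2.069788
  c_1 = sigma^2 theta_1 = 2 * (0.239) = 0.478
  c_2 = 0
Equations for k = 0 and k = 1 (AR order 1):
  gamma(0) = phi_1 gamma(1) + c_0
  gamma(1) = phi_1 gamma(0) + c_1
Substituting the second into the first: gamma(0) (1 - phi_1^2) = c_0 + phi_1 c_1, so
  gamma(0) = (c_0 + phi_1 c_1) / (1 - phi_1^2) = (2.069788 + (-0.093)(0.478)) / (1 - (-0.093)^2) = 2.025334 / 0.991351 = 2.043004.
Therefore gamma(0) = 2.0430 (to 4 decimal places).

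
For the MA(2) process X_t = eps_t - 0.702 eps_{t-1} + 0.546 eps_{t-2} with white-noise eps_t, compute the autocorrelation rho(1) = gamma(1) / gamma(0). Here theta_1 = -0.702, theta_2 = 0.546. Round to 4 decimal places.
\rho(1) = -0.6060

For an MA(q) process with theta_0 = 1, the autocovariance is
  gamma(k) = sigma^2 * sum_{i=0..q-k} theta_i * theta_{i+k},
and rho(k) = gamma(k) / gamma(0). Sigma^2 cancels.
  numerator   = (1)*(-0.702) + (-0.702)*(0.546) = -1.085292.
  denominator = (1)^2 + (-0.702)^2 + (0.546)^2 = 1.79092.
  rho(1) = -1.085292 / 1.79092 = -0.6060.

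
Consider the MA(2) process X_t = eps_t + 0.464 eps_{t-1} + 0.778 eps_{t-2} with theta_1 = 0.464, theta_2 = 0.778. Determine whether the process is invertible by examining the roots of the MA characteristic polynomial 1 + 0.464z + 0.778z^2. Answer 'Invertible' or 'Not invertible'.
\text{Invertible}

The MA(q) characteristic polynomial is P(z) = 1 + 0.464z + 0.778z^2.
Invertibility requires all roots to lie outside the unit circle, i.e. |z| > 1 for every root.
Set 1 + (0.464) z + (0.778) z^2 = 0, i.e. a z^2 + b z + c = 0 with a = 0.778, b = 0.464, c = 1.
Discriminant D = b^2 - 4ac = (0.464)^2 - 4*(0.778)*1 = 0.215296 - (3.112) = -2.896704.
D < 0, so the roots are the complex-conjugate pair z = (-b +/- i sqrt(-D)) / (2a) = -0.2982 +/- 1.0938i.
For a conjugate pair |z|^2 = z * conj(z) = (product of roots) = c/a = 1/(0.778) = 1.285347, so |z| = sqrt(1.285347) = 1.1337 for both roots.
Moduli of all roots: 1.1337, 1.1337.
All moduli strictly greater than 1? Yes.
Verdict: Invertible.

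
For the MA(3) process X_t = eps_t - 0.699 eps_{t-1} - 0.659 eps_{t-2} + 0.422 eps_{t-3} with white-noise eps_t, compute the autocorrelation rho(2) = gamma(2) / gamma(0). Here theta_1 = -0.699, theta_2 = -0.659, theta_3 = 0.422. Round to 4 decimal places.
\rho(2) = -0.4541

For an MA(q) process with theta_0 = 1, the autocovariance is
  gamma(k) = sigma^2 * sum_{i=0..q-k} theta_i * theta_{i+k},
and rho(k) = gamma(k) / gamma(0). Sigma^2 cancels.
  numerator   = (1)*(-0.659) + (-0.699)*(0.422) = -0.953978.
  denominator = (1)^2 + (-0.699)^2 + (-0.659)^2 + (0.422)^2 = 2.100966.
  rho(2) = -0.953978 / 2.100966 = -0.4541.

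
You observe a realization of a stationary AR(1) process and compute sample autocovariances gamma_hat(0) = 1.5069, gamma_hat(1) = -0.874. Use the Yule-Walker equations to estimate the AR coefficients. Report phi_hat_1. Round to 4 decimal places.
\hat\phi_{1} = -0.5800

The Yule-Walker equations for an AR(p) process read, in matrix form,
  Gamma_p phi = r_p,   with   (Gamma_p)_{ij} = gamma(|i - j|),
                       (r_p)_i = gamma(i),   i,j = 1..p.
Substitute the sample gammas (Toeplitz matrix and right-hand side of size 1):
  Gamma_p = [[1.5069]]
  r_p     = [-0.874]
With p = 1 this is the single equation gamma(0) phi_1 = gamma(1):
  phi_hat_1 = gamma(1) / gamma(0) = -0.874 / 1.5069 = -0.5800.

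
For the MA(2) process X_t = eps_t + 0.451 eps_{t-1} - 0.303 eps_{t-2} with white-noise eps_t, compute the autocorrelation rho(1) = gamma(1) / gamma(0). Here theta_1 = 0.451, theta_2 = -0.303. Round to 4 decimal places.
\rho(1) = 0.2427

For an MA(q) process with theta_0 = 1, the autocovariance is
  gamma(k) = sigma^2 * sum_{i=0..q-k} theta_i * theta_{i+k},
and rho(k) = gamma(k) / gamma(0). Sigma^2 cancels.
  numerator   = (1)*(0.451) + (0.451)*(-0.303) = 0.314347.
  denominator = (1)^2 + (0.451)^2 + (-0.303)^2 = 1.29521.
  rho(1) = 0.314347 / 1.29521 = 0.2427.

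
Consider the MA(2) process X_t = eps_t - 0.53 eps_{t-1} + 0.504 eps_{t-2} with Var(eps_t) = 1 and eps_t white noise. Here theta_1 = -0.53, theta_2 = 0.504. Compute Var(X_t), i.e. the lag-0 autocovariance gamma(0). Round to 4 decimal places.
\gamma(0) = 1.5349

For an MA(q) process X_t = eps_t + sum_i theta_i eps_{t-i} with
Var(eps_t) = sigma^2, the variance is
  gamma(0) = sigma^2 * (1 + sum_i theta_i^2).
  sum_i theta_i^2 = (-0.53)^2 + (0.504)^2 = 0.2809 + 0.254016 = 0.534916.
  gamma(0) = 1 * (1 + 0.534916) = 1 * 1.534916 = 1.534916, which rounds to 1.5349.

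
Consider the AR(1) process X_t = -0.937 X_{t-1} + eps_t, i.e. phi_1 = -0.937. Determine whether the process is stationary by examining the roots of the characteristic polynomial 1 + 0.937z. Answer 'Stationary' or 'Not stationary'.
\text{Stationary}

The AR(p) characteristic polynomial is P(z) = 1 + 0.937z.
Stationarity requires all roots to lie outside the unit circle, i.e. |z| > 1 for every root.
This is linear in z: 1 + (0.937) z = 0  =>  z = -1/(0.937) = -1.067236,  |z| = 1.067236.
Moduli of all roots: 1.0672.
All moduli strictly greater than 1? Yes.
Verdict: Stationary.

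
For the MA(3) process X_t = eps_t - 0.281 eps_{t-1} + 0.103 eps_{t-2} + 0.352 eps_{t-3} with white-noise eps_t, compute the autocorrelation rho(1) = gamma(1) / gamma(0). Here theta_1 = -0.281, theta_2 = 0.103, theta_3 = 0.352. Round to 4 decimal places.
\rho(1) = -0.2255

For an MA(q) process with theta_0 = 1, the autocovariance is
  gamma(k) = sigma^2 * sum_{i=0..q-k} theta_i * theta_{i+k},
and rho(k) = gamma(k) / gamma(0). Sigma^2 cancels.
  numerator   = (1)*(-0.281) + (-0.281)*(0.103) + (0.103)*(0.352) = -0.273687.
  denominator = (1)^2 + (-0.281)^2 + (0.103)^2 + (0.352)^2 = 1.213474.
  rho(1) = -0.273687 / 1.213474 = -0.2255.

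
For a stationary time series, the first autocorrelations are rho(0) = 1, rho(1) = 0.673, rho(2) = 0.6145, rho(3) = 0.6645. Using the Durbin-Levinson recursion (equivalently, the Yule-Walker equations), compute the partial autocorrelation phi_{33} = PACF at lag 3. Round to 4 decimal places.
\phi_{33} = 0.3491

The PACF at lag k is phi_{kk}, the last component of the solution
to the Yule-Walker system G_k phi = r_k where
  (G_k)_{ij} = rho(|i - j|), (r_k)_i = rho(i), i,j = 1..k.
Equivalently, Durbin-Levinson gives phi_{kk} iteratively:
  phi_{11} = rho(1)
  phi_{kk} = [rho(k) - sum_{j=1..k-1} phi_{k-1,j} rho(k-j)]
            / [1 - sum_{j=1..k-1} phi_{k-1,j} rho(j)],
  phi_{k,j} = phi_{k-1,j} - phi_{kk} phi_{k-1,k-j},  j = 1..k-1.
Step k = 1:
  phi_11 = rho(1) = 0.673.
Step k = 2:
  phi_22 = [rho(2) - phi_11 rho(1)] / [1 - phi_11 rho(1)] = [0.6145 - (0.673)(0.673)] / [1 - (0.673)(0.673)]
         = 0.161571 / 0.547071 = 0.295338.
  Update: phi_21 = phi_11 - phi_22 phi_11 = 0.673 - (0.295338)(0.673) = 0.474237.
Step k = 3:
  phi_33 = [rho(3) - phi_21 rho(2) - phi_22 rho(1)] / [1 - phi_21 rho(1) - phi_22 rho(2)]
    numerator   = 0.6645 - (0.474237)(0.6145) - (0.295338)(0.673) = 0.1743185
    denominator = 1 - (0.474237)(0.673) - (0.295338)(0.6145) = 0.4993529
  phi_33 = 0.1743185 / 0.4993529 = 0.3491.
Therefore phi_{33} = 0.3491.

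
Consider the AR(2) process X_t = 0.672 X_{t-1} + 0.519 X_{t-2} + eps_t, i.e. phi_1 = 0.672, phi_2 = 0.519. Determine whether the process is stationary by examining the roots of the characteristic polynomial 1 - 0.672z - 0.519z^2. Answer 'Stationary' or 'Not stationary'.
\text{Not stationary}

The AR(p) characteristic polynomial is P(z) = 1 - 0.672z - 0.519z^2.
Stationarity requires all roots to lie outside the unit circle, i.e. |z| > 1 for every root.
Set 1 + (-0.672) z + (-0.519) z^2 = 0, i.e. a z^2 + b z + c = 0 with a = -0.519, b = -0.672, c = 1.
Discriminant D = b^2 - 4ac = (-0.672)^2 - 4*(-0.519)*1 = 0.451584 - (-2.076) = 2.527584.
D >= 0, so the roots are real: z = (-b +/- sqrt(D)) / (2a) = (0.672 +/- 1.589838) / (-1.038).
  z_1 = (0.672 + 1.589838) / (-1.038) = -2.179,   |z_1| = 2.179.
  z_2 = (0.672 - 1.589838) / (-1.038) = 0.8842,   |z_2| = 0.8842.
Moduli of all roots: 2.1790, 0.8842.
All moduli strictly greater than 1? No.
Verdict: Not stationary.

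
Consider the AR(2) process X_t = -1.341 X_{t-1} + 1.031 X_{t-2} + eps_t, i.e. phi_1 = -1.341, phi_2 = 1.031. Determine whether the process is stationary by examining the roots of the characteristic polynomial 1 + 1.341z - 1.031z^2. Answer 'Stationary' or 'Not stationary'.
\text{Not stationary}

The AR(p) characteristic polynomial is P(z) = 1 + 1.341z - 1.031z^2.
Stationarity requires all roots to lie outside the unit circle, i.e. |z| > 1 for every root.
Set 1 + (1.341) z + (-1.031) z^2 = 0, i.e. a z^2 + b z + c = 0 with a = -1.031, b = 1.341, c = 1.
Discriminant D = b^2 - 4ac = (1.341)^2 - 4*(-1.031)*1 = 1.798281 - (-4.124) = 5.922281.
D >= 0, so the roots are real: z = (-b +/- sqrt(D)) / (2a) = (-1.341 +/- 2.433574) / (-2.062).
  z_1 = (-1.341 + 2.433574) / (-2.062) = -0.5299,   |z_1| = 0.5299.
  z_2 = (-1.341 - 2.433574) / (-2.062) = 1.8305,   |z_2| = 1.8305.
Moduli of all roots: 0.5299, 1.8305.
All moduli strictly greater than 1? No.
Verdict: Not stationary.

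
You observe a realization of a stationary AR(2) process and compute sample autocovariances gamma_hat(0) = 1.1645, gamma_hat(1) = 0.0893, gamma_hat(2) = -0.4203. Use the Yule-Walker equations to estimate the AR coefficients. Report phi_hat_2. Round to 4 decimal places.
\hat\phi_{2} = -0.3690

The Yule-Walker equations for an AR(p) process read, in matrix form,
  Gamma_p phi = r_p,   with   (Gamma_p)_{ij} = gamma(|i - j|),
                       (r_p)_i = gamma(i),   i,j = 1..p.
Substitute the sample gammas (Toeplitz matrix and right-hand side of size 2):
  Gamma_p = [[1.1645, 0.0893], [0.0893, 1.1645]]
  r_p     = [0.0893, -0.4203]
Written out:
  1.1645 phi_1 + 0.0893 phi_2 = 0.0893
  0.0893 phi_1 + 1.1645 phi_2 = -0.4203
Solve by Cramer's rule:
  det = gamma(0)^2 - gamma(1)^2 = (1.1645)^2 - (0.0893)^2 = 1.35606025 - 0.00797449 = 1.34808576
  phi_hat_1 = [gamma(1) gamma(0) - gamma(1) gamma(2)] / det = [(0.0893)(1.1645) - (0.0893)(-0.4203)] / 1.34808576 = 0.14152264 / 1.34808576 = 0.105
  phi_hat_2 = [gamma(0) gamma(2) - gamma(1)^2] / det = [(1.1645)(-0.4203) - (0.0893)^2] / 1.34808576 = -0.49741384 / 1.34808576 = -0.369
So phi_hat = [0.1050, -0.3690].
Therefore phi_hat_2 = -0.3690.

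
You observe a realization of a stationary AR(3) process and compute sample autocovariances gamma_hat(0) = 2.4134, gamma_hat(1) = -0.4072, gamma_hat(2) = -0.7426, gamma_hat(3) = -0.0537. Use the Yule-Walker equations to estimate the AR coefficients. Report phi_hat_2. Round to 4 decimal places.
\hat\phi_{2} = -0.3860

The Yule-Walker equations for an AR(p) process read, in matrix form,
  Gamma_p phi = r_p,   with   (Gamma_p)_{ij} = gamma(|i - j|),
                       (r_p)_i = gamma(i),   i,j = 1..p.
Substitute the sample gammas (Toeplitz matrix and right-hand side of size 3):
  Gamma_p = [[2.4134, -0.4072, -0.7426], [-0.4072, 2.4134, -0.4072], [-0.7426, -0.4072, 2.4134]]
  r_p     = [-0.4072, -0.7426, -0.0537]
Written out (R1..R3):
  (R1) 2.4134 phi_1 - 0.4072 phi_2 - 0.7426 phi_3 = -0.4072
  (R2) -0.4072 phi_1 + 2.4134 phi_2 - 0.4072 phi_3 = -0.7426
  (R3) -0.7426 phi_1 - 0.4072 phi_2 + 2.4134 phi_3 = -0.0537
Gaussian elimination:
  R2 <- R2 - (-0.4072/2.4134) R1 = R2 - (-0.168725) R1:  2.344695 phi_2 - 0.532495 phi_3 = -0.811305
  R3 <- R3 - (-0.7426/2.4134) R1 = R3 - (-0.307699) R1:  -0.532495 phi_2 + 2.184903 phi_3 = -0.178995
  R3 <- R3 - (-0.532495/2.344695) R2 = R3 - (-0.227106) R2:  2.06397 phi_3 = -0.363247
Back-substitution:
  phi_hat_3 = -0.363247 / 2.06397 = -0.175994
  phi_hat_2 = (-0.811305 - (-0.532495)(-0.175994)) / 2.344695 = -0.385987
  phi_hat_1 = (-0.4072 - (-0.4072)(-0.385987) - (-0.7426)(-0.175994)) / 2.4134 = -0.288003
So phi_hat = [-0.2880, -0.3860, -0.1760].
Therefore phi_hat_2 = -0.3860.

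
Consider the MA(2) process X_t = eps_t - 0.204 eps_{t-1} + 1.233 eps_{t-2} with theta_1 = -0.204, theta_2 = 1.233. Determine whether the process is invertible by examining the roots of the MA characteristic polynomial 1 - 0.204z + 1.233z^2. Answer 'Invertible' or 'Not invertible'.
\text{Not invertible}

The MA(q) characteristic polynomial is P(z) = 1 - 0.204z + 1.233z^2.
Invertibility requires all roots to lie outside the unit circle, i.e. |z| > 1 for every root.
Set 1 + (-0.204) z + (1.233) z^2 = 0, i.e. a z^2 + b z + c = 0 with a = 1.233, b = -0.204, c = 1.
Discriminant D = b^2 - 4ac = (-0.204)^2 - 4*(1.233)*1 = 0.041616 - (4.932) = -4.890384.
D < 0, so the roots are the complex-conjugate pair z = (-b +/- i sqrt(-D)) / (2a) = 0.0827 +/- 0.8968i.
For a conjugate pair |z|^2 = z * conj(z) = (product of roots) = c/a = 1/(1.233) = 0.81103, so |z| = sqrt(0.81103) = 0.9006 for both roots.
Moduli of all roots: 0.9006, 0.9006.
All moduli strictly greater than 1? No.
Verdict: Not invertible.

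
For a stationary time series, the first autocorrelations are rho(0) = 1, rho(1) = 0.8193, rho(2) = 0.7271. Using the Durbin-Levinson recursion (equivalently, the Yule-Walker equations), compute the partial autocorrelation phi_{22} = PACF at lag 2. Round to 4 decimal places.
\phi_{22} = 0.1699

The PACF at lag k is phi_{kk}, the last component of the solution
to the Yule-Walker system G_k phi = r_k where
  (G_k)_{ij} = rho(|i - j|), (r_k)_i = rho(i), i,j = 1..k.
Equivalently, Durbin-Levinson gives phi_{kk} iteratively:
  phi_{11} = rho(1)
  phi_{kk} = [rho(k) - sum_{j=1..k-1} phi_{k-1,j} rho(k-j)]
            / [1 - sum_{j=1..k-1} phi_{k-1,j} rho(j)],
  phi_{k,j} = phi_{k-1,j} - phi_{kk} phi_{k-1,k-j},  j = 1..k-1.
Step k = 1:
  phi_11 = rho(1) = 0.8193.
Step k = 2:
  phi_22 = [rho(2) - phi_11 rho(1)] / [1 - phi_11 rho(1)] = [0.7271 - (0.8193)(0.8193)] / [1 - (0.8193)(0.8193)]
         = 0.05584751 / 0.32874751 = 0.1699.
Therefore phi_{22} = 0.1699.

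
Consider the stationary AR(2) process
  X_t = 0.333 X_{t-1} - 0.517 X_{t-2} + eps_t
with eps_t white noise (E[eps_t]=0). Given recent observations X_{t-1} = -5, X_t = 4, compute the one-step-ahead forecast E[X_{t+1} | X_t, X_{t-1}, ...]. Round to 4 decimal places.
E[X_{t+1} \mid \mathcal F_t] = 3.9170

For an AR(p) model X_t = c + sum_i phi_i X_{t-i} + eps_t, the
one-step-ahead conditional mean is
  E[X_{t+1} | X_t, ...] = c + sum_i phi_i X_{t+1-i}.
Substitute known values:
  E[X_{t+1} | ...] = (0.333) * (4) + (-0.517) * (-5)
                   = 3.9170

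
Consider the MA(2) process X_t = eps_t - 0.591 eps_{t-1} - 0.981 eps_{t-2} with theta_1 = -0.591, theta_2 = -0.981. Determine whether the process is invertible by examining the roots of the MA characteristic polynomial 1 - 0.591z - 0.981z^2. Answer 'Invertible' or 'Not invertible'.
\text{Not invertible}

The MA(q) characteristic polynomial is P(z) = 1 - 0.591z - 0.981z^2.
Invertibility requires all roots to lie outside the unit circle, i.e. |z| > 1 for every root.
Set 1 + (-0.591) z + (-0.981) z^2 = 0, i.e. a z^2 + b z + c = 0 with a = -0.981, b = -0.591, c = 1.
Discriminant D = b^2 - 4ac = (-0.591)^2 - 4*(-0.981)*1 = 0.349281 - (-3.924) = 4.273281.
D >= 0, so the roots are real: z = (-b +/- sqrt(D)) / (2a) = (0.591 +/- 2.067192) / (-1.962).
  z_1 = (0.591 + 2.067192) / (-1.962) = -1.3548,   |z_1| = 1.3548.
  z_2 = (0.591 - 2.067192) / (-1.962) = 0.7524,   |z_2| = 0.7524.
Moduli of all roots: 1.3548, 0.7524.
All moduli strictly greater than 1? No.
Verdict: Not invertible.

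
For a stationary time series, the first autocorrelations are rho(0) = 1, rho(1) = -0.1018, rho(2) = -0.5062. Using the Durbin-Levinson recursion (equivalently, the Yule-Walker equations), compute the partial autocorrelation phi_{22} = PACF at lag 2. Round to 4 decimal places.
\phi_{22} = -0.5220

The PACF at lag k is phi_{kk}, the last component of the solution
to the Yule-Walker system G_k phi = r_k where
  (G_k)_{ij} = rho(|i - j|), (r_k)_i = rho(i), i,j = 1..k.
Equivalently, Durbin-Levinson gives phi_{kk} iteratively:
  phi_{11} = rho(1)
  phi_{kk} = [rho(k) - sum_{j=1..k-1} phi_{k-1,j} rho(k-j)]
            / [1 - sum_{j=1..k-1} phi_{k-1,j} rho(j)],
  phi_{k,j} = phi_{k-1,j} - phi_{kk} phi_{k-1,k-j},  j = 1..k-1.
Step k = 1:
  phi_11 = rho(1) = -0.1018.
Step k = 2:
  phi_22 = [rho(2) - phi_11 rho(1)] / [1 - phi_11 rho(1)] = [-0.5062 - (-0.1018)(-0.1018)] / [1 - (-0.1018)(-0.1018)]
         = -0.51656324 / 0.98963676 = -0.522.
Therefore phi_{22} = -0.5220.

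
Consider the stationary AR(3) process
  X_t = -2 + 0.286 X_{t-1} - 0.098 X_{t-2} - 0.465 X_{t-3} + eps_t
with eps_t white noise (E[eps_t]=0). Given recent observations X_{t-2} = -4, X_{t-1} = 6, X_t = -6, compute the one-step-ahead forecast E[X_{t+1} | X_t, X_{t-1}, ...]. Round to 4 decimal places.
E[X_{t+1} \mid \mathcal F_t] = -2.4440

For an AR(p) model X_t = c + sum_i phi_i X_{t-i} + eps_t, the
one-step-ahead conditional mean is
  E[X_{t+1} | X_t, ...] = c + sum_i phi_i X_{t+1-i}.
Substitute known values:
  E[X_{t+1} | ...] = -2 + (0.286) * (-6) + (-0.098) * (6) + (-0.465) * (-4)
                   = -2.4440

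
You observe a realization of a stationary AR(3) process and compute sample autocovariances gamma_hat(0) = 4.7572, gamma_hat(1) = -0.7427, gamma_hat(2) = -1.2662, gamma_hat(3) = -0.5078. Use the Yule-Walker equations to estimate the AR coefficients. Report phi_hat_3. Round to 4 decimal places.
\hat\phi_{3} = -0.2330

The Yule-Walker equations for an AR(p) process read, in matrix form,
  Gamma_p phi = r_p,   with   (Gamma_p)_{ij} = gamma(|i - j|),
                       (r_p)_i = gamma(i),   i,j = 1..p.
Substitute the sample gammas (Toeplitz matrix and right-hand side of size 3):
  Gamma_p = [[4.7572, -0.7427, -1.2662], [-0.7427, 4.7572, -0.7427], [-1.2662, -0.7427, 4.7572]]
  r_p     = [-0.7427, -1.2662, -0.5078]
Written out (R1..R3):
  (R1) 4.7572 phi_1 - 0.7427 phi_2 - 1.2662 phi_3 = -0.7427
  (R2) -0.7427 phi_1 + 4.7572 phi_2 - 0.7427 phi_3 = -1.2662
  (R3) -1.2662 phi_1 - 0.7427 phi_2 + 4.7572 phi_3 = -0.5078
Gaussian elimination:
  R2 <- R2 - (-0.7427/4.7572) R1 = R2 - (-0.156121) R1:  4.641249 phi_2 - 0.940381 phi_3 = -1.382151
  R3 <- R3 - (-1.2662/4.7572) R1 = R3 - (-0.266165) R1:  -0.940381 phi_2 + 4.420182 phi_3 = -0.705481
  R3 <- R3 - (-0.940381/4.641249) R2 = R3 - (-0.202614) R2:  4.229648 phi_3 = -0.985524
Back-substitution:
  phi_hat_3 = -0.985524 / 4.229648 = -0.233004
  phi_hat_2 = (-1.382151 - (-0.940381)(-0.233004)) / 4.641249 = -0.345007
  phi_hat_1 = (-0.7427 - (-0.7427)(-0.345007) - (-1.2662)(-0.233004)) / 4.7572 = -0.272002
So phi_hat = [-0.2720, -0.3450, -0.2330].
Therefore phi_hat_3 = -0.2330.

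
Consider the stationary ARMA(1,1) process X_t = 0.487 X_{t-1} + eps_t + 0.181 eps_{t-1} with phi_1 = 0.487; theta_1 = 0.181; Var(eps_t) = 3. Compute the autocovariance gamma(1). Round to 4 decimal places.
\gamma(1) = 2.8586

Multiply the model equation by X_{t-k} and take expectations. With theta_0 = psi_0 = 1 and psi_j the MA(infinity) weights, this gives
  gamma(k) - sum_i phi_i gamma(k-i) = c_k,
  c_k = sigma^2 * sum_{j=k..q} theta_j psi_{j-k}   (c_k = 0 for k > q),
using gamma(-m) = gamma(m).
psi-weights needed (psi_j = theta_j + sum_i phi_i psi_{j-i}):
  psi_1 = theta_1 + phi_1 = 0.181 + (0.487) = 0.668
Right-hand sides:
  c_0 = sigma^2 (1 + theta_1 psi_1) = 3 * (1 + (0.181)(0.668)) = 3 * 1.120908 = 3.362724
  c_1 = sigma^2 theta_1 = 3 * (0.181) = 0.543
  c_2 = 0
Equations for k = 0 and k = 1 (AR order 1):
  gamma(0) = phi_1 gamma(1) + c_0
  gamma(1) = phi_1 gamma(0) + c_1
Substituting the second into the first: gamma(0) (1 - phi_1^2) = c_0 + phi_1 c_1, so
  gamma(0) = (c_0 + phi_1 c_1) / (1 - phi_1^2) = (3.362724 + (0.487)(0.543)) / (1 - (0.487)^2) = 3.627165 / 0.762831 = 4.754874.
  gamma(1) = phi_1 gamma(0) + c_1 = (0.487)(4.754874) + (0.543) = 2.858623.
Therefore gamma(1) = 2.8586 (to 4 decimal places).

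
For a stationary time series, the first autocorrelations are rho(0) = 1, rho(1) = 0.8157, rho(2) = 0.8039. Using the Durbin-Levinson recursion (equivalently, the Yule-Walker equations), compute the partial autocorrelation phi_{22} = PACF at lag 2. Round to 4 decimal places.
\phi_{22} = 0.4140

The PACF at lag k is phi_{kk}, the last component of the solution
to the Yule-Walker system G_k phi = r_k where
  (G_k)_{ij} = rho(|i - j|), (r_k)_i = rho(i), i,j = 1..k.
Equivalently, Durbin-Levinson gives phi_{kk} iteratively:
  phi_{11} = rho(1)
  phi_{kk} = [rho(k) - sum_{j=1..k-1} phi_{k-1,j} rho(k-j)]
            / [1 - sum_{j=1..k-1} phi_{k-1,j} rho(j)],
  phi_{k,j} = phi_{k-1,j} - phi_{kk} phi_{k-1,k-j},  j = 1..k-1.
Step k = 1:
  phi_11 = rho(1) = 0.8157.
Step k = 2:
  phi_22 = [rho(2) - phi_11 rho(1)] / [1 - phi_11 rho(1)] = [0.8039 - (0.8157)(0.8157)] / [1 - (0.8157)(0.8157)]
         = 0.13853351 / 0.33463351 = 0.414.
Therefore phi_{22} = 0.4140.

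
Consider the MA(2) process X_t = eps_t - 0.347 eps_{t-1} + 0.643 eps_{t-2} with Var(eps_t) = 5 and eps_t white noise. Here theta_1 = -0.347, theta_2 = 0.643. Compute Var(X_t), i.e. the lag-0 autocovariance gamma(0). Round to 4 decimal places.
\gamma(0) = 7.6693

For an MA(q) process X_t = eps_t + sum_i theta_i eps_{t-i} with
Var(eps_t) = sigma^2, the variance is
  gamma(0) = sigma^2 * (1 + sum_i theta_i^2).
  sum_i theta_i^2 = (-0.347)^2 + (0.643)^2 = 0.120409 + 0.413449 = 0.533858.
  gamma(0) = 5 * (1 + 0.533858) = 5 * 1.533858 = 7.66929, which rounds to 7.6693.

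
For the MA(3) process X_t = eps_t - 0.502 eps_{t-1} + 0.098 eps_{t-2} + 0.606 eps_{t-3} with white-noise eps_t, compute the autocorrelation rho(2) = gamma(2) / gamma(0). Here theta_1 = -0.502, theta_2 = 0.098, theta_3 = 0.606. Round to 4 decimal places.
\rho(2) = -0.1266

For an MA(q) process with theta_0 = 1, the autocovariance is
  gamma(k) = sigma^2 * sum_{i=0..q-k} theta_i * theta_{i+k},
and rho(k) = gamma(k) / gamma(0). Sigma^2 cancels.
  numerator   = (1)*(0.098) + (-0.502)*(0.606) = -0.206212.
  denominator = (1)^2 + (-0.502)^2 + (0.098)^2 + (0.606)^2 = 1.628844.
  rho(2) = -0.206212 / 1.628844 = -0.1266.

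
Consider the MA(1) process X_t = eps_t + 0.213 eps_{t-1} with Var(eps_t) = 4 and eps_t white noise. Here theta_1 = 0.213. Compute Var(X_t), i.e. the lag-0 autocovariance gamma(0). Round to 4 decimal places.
\gamma(0) = 4.1815

For an MA(q) process X_t = eps_t + sum_i theta_i eps_{t-i} with
Var(eps_t) = sigma^2, the variance is
  gamma(0) = sigma^2 * (1 + sum_i theta_i^2).
  sum_i theta_i^2 = (0.213)^2 = 0.045369.
  gamma(0) = 4 * (1 + 0.045369) = 4 * 1.045369 = 4.181476, which rounds to 4.1815.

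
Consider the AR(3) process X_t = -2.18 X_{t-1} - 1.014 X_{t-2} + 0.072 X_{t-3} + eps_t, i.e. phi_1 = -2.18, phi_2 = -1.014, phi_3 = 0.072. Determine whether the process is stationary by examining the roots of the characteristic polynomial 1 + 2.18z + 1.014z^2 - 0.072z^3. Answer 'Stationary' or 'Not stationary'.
\text{Not stationary}

The AR(p) characteristic polynomial is P(z) = 1 + 2.18z + 1.014z^2 - 0.072z^3.
Stationarity requires all roots to lie outside the unit circle, i.e. |z| > 1 for every root.
Degree 3: look for a simple real root z0 first, then factor out (1 - z/z0) and solve the remaining quadratic.
Testing z0 = -1.25: P(-1.25) = 1 + (2.18)(-1.25) + (1.014)(-1.25)^2 + (-0.072)(-1.25)^3
  = 1 + (-2.725) + (1.584375) + (0.140625) = 0.  So z_0 = -1.25 is a root, |z_0| = 1.25.
Divide out the factor (1 + 0.8 z) = (1 - z/z0) (since 1/z0 = -0.8):
  P(z) = (1 + 0.8 z)(1 + (1.38) z + (-0.09) z^2)
  [check: z-coef 1.38 - (-0.8) = 2.18; z^2-coef -0.09 - (-0.8)(1.38) = 1.014; z^3-coef -(-0.8)(-0.09) = -0.072.]
Remaining roots from the quadratic factor 1 + (1.38) z + (-0.09) z^2:
  Set 1 + (1.38) z + (-0.09) z^2 = 0, i.e. a z^2 + b z + c = 0 with a = -0.09, b = 1.38, c = 1.
  Discriminant D = b^2 - 4ac = (1.38)^2 - 4*(-0.09)*1 = 1.9044 - (-0.36) = 2.2644.
  D >= 0, so the roots are real: z = (-b +/- sqrt(D)) / (2a) = (-1.38 +/- 1.504792) / (-0.18).
    z_1 = (-1.38 + 1.504792) / (-0.18) = -0.6933,   |z_1| = 0.6933.
    z_2 = (-1.38 - 1.504792) / (-0.18) = 16.0266,   |z_2| = 16.0266.
Moduli of all roots: 1.2500, 0.6933, 16.0266.
All moduli strictly greater than 1? No.
Verdict: Not stationary.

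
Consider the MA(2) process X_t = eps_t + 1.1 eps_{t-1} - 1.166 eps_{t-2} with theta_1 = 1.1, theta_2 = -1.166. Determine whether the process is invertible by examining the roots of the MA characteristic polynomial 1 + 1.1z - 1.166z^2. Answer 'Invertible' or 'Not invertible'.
\text{Not invertible}

The MA(q) characteristic polynomial is P(z) = 1 + 1.1z - 1.166z^2.
Invertibility requires all roots to lie outside the unit circle, i.e. |z| > 1 for every root.
Set 1 + (1.1) z + (-1.166) z^2 = 0, i.e. a z^2 + b z + c = 0 with a = -1.166, b = 1.1, c = 1.
Discriminant D = b^2 - 4ac = (1.1)^2 - 4*(-1.166)*1 = 1.21 - (-4.664) = 5.874.
D >= 0, so the roots are real: z = (-b +/- sqrt(D)) / (2a) = (-1.1 +/- 2.423634) / (-2.332).
  z_1 = (-1.1 + 2.423634) / (-2.332) = -0.5676,   |z_1| = 0.5676.
  z_2 = (-1.1 - 2.423634) / (-2.332) = 1.511,   |z_2| = 1.511.
Moduli of all roots: 0.5676, 1.5110.
All moduli strictly greater than 1? No.
Verdict: Not invertible.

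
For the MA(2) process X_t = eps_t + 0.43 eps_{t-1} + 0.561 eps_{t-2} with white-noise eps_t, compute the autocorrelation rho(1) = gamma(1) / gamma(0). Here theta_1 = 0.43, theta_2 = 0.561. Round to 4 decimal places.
\rho(1) = 0.4476

For an MA(q) process with theta_0 = 1, the autocovariance is
  gamma(k) = sigma^2 * sum_{i=0..q-k} theta_i * theta_{i+k},
and rho(k) = gamma(k) / gamma(0). Sigma^2 cancels.
  numerator   = (1)*(0.43) + (0.43)*(0.561) = 0.67123.
  denominator = (1)^2 + (0.43)^2 + (0.561)^2 = 1.499621.
  rho(1) = 0.67123 / 1.499621 = 0.4476.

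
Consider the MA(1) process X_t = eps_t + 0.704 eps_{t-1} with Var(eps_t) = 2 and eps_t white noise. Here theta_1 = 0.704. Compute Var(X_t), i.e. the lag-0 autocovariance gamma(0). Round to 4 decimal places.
\gamma(0) = 2.9912

For an MA(q) process X_t = eps_t + sum_i theta_i eps_{t-i} with
Var(eps_t) = sigma^2, the variance is
  gamma(0) = sigma^2 * (1 + sum_i theta_i^2).
  sum_i theta_i^2 = (0.704)^2 = 0.495616.
  gamma(0) = 2 * (1 + 0.495616) = 2 * 1.495616 = 2.991232, which rounds to 2.9912.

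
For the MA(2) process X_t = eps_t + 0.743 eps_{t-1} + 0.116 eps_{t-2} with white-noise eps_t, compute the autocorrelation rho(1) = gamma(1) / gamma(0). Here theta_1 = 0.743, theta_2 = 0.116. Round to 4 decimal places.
\rho(1) = 0.5297

For an MA(q) process with theta_0 = 1, the autocovariance is
  gamma(k) = sigma^2 * sum_{i=0..q-k} theta_i * theta_{i+k},
and rho(k) = gamma(k) / gamma(0). Sigma^2 cancels.
  numerator   = (1)*(0.743) + (0.743)*(0.116) = 0.829188.
  denominator = (1)^2 + (0.743)^2 + (0.116)^2 = 1.565505.
  rho(1) = 0.829188 / 1.565505 = 0.5297.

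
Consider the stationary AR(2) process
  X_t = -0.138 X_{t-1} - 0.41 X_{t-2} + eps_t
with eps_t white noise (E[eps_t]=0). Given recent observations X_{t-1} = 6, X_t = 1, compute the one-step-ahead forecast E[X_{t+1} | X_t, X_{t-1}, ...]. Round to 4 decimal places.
E[X_{t+1} \mid \mathcal F_t] = -2.5980

For an AR(p) model X_t = c + sum_i phi_i X_{t-i} + eps_t, the
one-step-ahead conditional mean is
  E[X_{t+1} | X_t, ...] = c + sum_i phi_i X_{t+1-i}.
Substitute known values:
  E[X_{t+1} | ...] = (-0.138) * (1) + (-0.41) * (6)
                   = -2.5980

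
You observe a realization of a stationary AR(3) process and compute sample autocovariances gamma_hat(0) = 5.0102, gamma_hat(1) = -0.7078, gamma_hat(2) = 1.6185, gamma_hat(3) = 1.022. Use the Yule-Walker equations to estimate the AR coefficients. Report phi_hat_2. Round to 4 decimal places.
\hat\phi_{2} = 0.3400

The Yule-Walker equations for an AR(p) process read, in matrix form,
  Gamma_p phi = r_p,   with   (Gamma_p)_{ij} = gamma(|i - j|),
                       (r_p)_i = gamma(i),   i,j = 1..p.
Substitute the sample gammas (Toeplitz matrix and right-hand side of size 3):
  Gamma_p = [[5.0102, -0.7078, 1.6185], [-0.7078, 5.0102, -0.7078], [1.6185, -0.7078, 5.0102]]
  r_p     = [-0.7078, 1.6185, 1.022]
Written out (R1..R3):
  (R1) 5.0102 phi_1 - 0.7078 phi_2 + 1.6185 phi_3 = -0.7078
  (R2) -0.7078 phi_1 + 5.0102 phi_2 - 0.7078 phi_3 = 1.6185
  (R3) 1.6185 phi_1 - 0.7078 phi_2 + 5.0102 phi_3 = 1.022
Gaussian elimination:
  R2 <- R2 - (-0.7078/5.0102) R1 = R2 - (-0.141272) R1:  4.910208 phi_2 - 0.479152 phi_3 = 1.518508
  R3 <- R3 - (1.6185/5.0102) R1 = R3 - (0.323041) R1:  -0.479152 phi_2 + 4.487358 phi_3 = 1.250648
  R3 <- R3 - (-0.479152/4.910208) R2 = R3 - (-0.097583) R2:  4.440601 phi_3 = 1.398829
Back-substitution:
  phi_hat_3 = 1.398829 / 4.440601 = 0.315009
  phi_hat_2 = (1.518508 - (-0.479152)(0.315009)) / 4.910208 = 0.339995
  phi_hat_1 = (-0.7078 - (-0.7078)(0.339995) - (1.6185)(0.315009)) / 5.0102 = -0.195001
So phi_hat = [-0.1950, 0.3400, 0.3150].
Therefore phi_hat_2 = 0.3400.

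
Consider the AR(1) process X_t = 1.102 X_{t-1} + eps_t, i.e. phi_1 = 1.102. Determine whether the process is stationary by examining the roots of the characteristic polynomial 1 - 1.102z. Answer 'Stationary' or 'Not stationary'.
\text{Not stationary}

The AR(p) characteristic polynomial is P(z) = 1 - 1.102z.
Stationarity requires all roots to lie outside the unit circle, i.e. |z| > 1 for every root.
This is linear in z: 1 + (-1.102) z = 0  =>  z = -1/(-1.102) = 0.907441,  |z| = 0.907441.
Moduli of all roots: 0.9074.
All moduli strictly greater than 1? No.
Verdict: Not stationary.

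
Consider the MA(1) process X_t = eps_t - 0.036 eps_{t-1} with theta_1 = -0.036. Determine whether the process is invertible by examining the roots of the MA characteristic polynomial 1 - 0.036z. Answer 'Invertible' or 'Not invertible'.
\text{Invertible}

The MA(q) characteristic polynomial is P(z) = 1 - 0.036z.
Invertibility requires all roots to lie outside the unit circle, i.e. |z| > 1 for every root.
This is linear in z: 1 + (-0.036) z = 0  =>  z = -1/(-0.036) = 27.777778,  |z| = 27.777778.
Moduli of all roots: 27.7778.
All moduli strictly greater than 1? Yes.
Verdict: Invertible.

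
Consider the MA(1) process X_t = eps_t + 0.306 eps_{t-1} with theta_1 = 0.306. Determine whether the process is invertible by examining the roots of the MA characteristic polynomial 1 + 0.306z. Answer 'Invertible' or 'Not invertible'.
\text{Invertible}

The MA(q) characteristic polynomial is P(z) = 1 + 0.306z.
Invertibility requires all roots to lie outside the unit circle, i.e. |z| > 1 for every root.
This is linear in z: 1 + (0.306) z = 0  =>  z = -1/(0.306) = -3.267974,  |z| = 3.267974.
Moduli of all roots: 3.2680.
All moduli strictly greater than 1? Yes.
Verdict: Invertible.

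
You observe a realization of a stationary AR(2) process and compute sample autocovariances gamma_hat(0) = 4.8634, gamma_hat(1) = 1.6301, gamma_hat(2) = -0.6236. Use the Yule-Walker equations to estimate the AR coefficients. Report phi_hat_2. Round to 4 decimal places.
\hat\phi_{2} = -0.2710

The Yule-Walker equations for an AR(p) process read, in matrix form,
  Gamma_p phi = r_p,   with   (Gamma_p)_{ij} = gamma(|i - j|),
                       (r_p)_i = gamma(i),   i,j = 1..p.
Substitute the sample gammas (Toeplitz matrix and right-hand side of size 2):
  Gamma_p = [[4.8634, 1.6301], [1.6301, 4.8634]]
  r_p     = [1.6301, -0.6236]
Written out:
  4.8634 phi_1 + 1.6301 phi_2 = 1.6301
  1.6301 phi_1 + 4.8634 phi_2 = -0.6236
Solve by Cramer's rule:
  det = gamma(0)^2 - gamma(1)^2 = (4.8634)^2 - (1.6301)^2 = 23.65265956 - 2.65722601 = 20.99543355
  phi_hat_1 = [gamma(1) gamma(0) - gamma(1) gamma(2)] / det = [(1.6301)(4.8634) - (1.6301)(-0.6236)] / 20.99543355 = 8.9443587 / 20.99543355 = 0.426
  phi_hat_2 = [gamma(0) gamma(2) - gamma(1)^2] / det = [(4.8634)(-0.6236) - (1.6301)^2] / 20.99543355 = -5.69004225 / 20.99543355 = -0.271
So phi_hat = [0.4260, -0.2710].
Therefore phi_hat_2 = -0.2710.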